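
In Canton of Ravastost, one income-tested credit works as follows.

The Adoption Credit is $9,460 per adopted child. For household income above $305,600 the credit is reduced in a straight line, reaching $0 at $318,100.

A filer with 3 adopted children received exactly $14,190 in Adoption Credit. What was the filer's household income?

$311,850

Full credit = 3 × $9,460 = $28,380.
$14,190 is 14,190/28,380 of the full $28,380, so 14,190/28,380 of the $12,500 range has been used: income = $305,600 + $12,500 × 14,190/28,380 = $311,850.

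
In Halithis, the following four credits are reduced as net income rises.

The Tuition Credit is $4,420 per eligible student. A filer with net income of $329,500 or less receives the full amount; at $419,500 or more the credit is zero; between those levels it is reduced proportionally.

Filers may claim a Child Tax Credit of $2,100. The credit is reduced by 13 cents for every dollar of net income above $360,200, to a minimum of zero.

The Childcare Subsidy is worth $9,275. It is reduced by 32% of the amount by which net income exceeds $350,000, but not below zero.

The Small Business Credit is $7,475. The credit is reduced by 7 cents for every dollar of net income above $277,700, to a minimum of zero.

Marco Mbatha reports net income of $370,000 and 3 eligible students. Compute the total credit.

$12,008

Tuition Credit: base = 3 × $4,420 = $13,260. $370,000 is $40,500 into a $90,000 phase-out range, leaving 49,500/90,000 of the credit: $13,260 × 49,500/90,000 = $7,293.
Child Tax Credit: 13% of the $9,800 excess over $360,200 is $1,274; credit = $2,100 − $1,274 = $826.
Childcare Subsidy: 32% of the $20,000 excess over $350,000 is $6,400; credit = $9,275 − $6,400 = $2,875.
Small Business Credit: 7% of the $92,300 excess over $277,700 is $6,461; credit = $7,475 − $6,461 = $1,014.
Total: $7,293 + $826 + $2,875 + $1,014 = $12,008.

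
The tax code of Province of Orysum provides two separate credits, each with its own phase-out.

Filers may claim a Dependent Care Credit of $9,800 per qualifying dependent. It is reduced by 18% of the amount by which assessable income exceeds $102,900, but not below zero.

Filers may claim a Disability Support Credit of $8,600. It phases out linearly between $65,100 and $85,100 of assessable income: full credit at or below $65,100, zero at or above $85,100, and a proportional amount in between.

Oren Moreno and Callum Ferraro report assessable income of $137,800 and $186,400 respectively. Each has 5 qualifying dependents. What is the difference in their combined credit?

$8,748

Oren ($137,800): Dependent Care Credit: base = 5 × $9,800 = $49,000. 18% of the $34,900 excess over $102,900 is $6,282; credit = $49,000 − $6,282 = $42,718. Disability Support Credit: $137,800 is at or above $85,100, so the credit is $0. total $42,718 + $0 = $42,718
Callum ($186,400): Dependent Care Credit: base = 5 × $9,800 = $49,000. 18% of the $83,500 excess over $102,900 is $15,030; credit = $49,000 − $15,030 = $33,970. Disability Support Credit: $186,400 is at or above $85,100, so the credit is $0. total $33,970 + $0 = $33,970
Difference: |$42,718 − $33,970| = $8,748.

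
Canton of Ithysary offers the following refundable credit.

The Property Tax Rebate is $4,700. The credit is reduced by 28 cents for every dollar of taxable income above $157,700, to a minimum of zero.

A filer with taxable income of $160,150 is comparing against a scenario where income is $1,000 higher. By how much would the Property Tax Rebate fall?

$280

At $160,150 — 28% of the $2,450 excess over $157,700 is $686; credit = $4,700 − $686 = $4,014.
At $161,150 — 28% of the $3,450 excess over $157,700 is $966; credit = $4,700 − $966 = $3,734.
Lost: $4,014 − $3,734 = $280.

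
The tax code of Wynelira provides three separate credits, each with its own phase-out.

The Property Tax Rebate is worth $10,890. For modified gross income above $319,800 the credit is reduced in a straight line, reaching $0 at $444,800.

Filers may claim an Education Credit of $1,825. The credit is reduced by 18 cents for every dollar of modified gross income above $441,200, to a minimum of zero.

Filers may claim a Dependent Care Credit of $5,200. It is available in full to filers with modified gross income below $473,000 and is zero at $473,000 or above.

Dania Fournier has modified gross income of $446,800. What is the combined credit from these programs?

$6,017

Property Tax Rebate: $446,800 is at or above $444,800, so the credit is $0.
Education Credit: 18% of the $5,600 excess over $441,200 is $1,008; credit = $1,825 − $1,008 = $817.
Dependent Care Credit: $446,800 is below the $473,000 cutoff, so the full $5,200 applies.
Total: $0 + $817 + $5,200 = $6,017.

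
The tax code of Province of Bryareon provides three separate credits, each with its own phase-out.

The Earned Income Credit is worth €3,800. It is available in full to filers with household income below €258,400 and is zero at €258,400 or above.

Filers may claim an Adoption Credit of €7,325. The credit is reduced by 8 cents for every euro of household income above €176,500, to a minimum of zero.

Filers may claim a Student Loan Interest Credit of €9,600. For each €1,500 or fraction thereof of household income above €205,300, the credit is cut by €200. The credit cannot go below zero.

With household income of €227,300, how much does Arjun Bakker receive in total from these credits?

€13,661

Earned Income Credit: €227,300 is below the €258,400 cutoff, so the full €3,800 applies.
Adoption Credit: 8% of the €50,800 excess over €176,500 is €4,064; credit = €7,325 − €4,064 = €3,261.
Student Loan Interest Credit: income exceeds €205,300 by €22,000, which is 15 full-or-partial €1,500 increments; reduction = 15 × €200 = €3,000, leaving €6,600.
Total: €3,800 + €3,261 + €6,600 = €13,661.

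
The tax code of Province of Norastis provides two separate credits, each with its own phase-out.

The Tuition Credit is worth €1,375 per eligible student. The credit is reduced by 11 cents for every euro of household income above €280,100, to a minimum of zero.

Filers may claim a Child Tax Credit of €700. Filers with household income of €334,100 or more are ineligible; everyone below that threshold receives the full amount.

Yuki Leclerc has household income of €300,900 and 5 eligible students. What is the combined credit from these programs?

Tuition Credit: base = 5 × €1,375 = €6,875. 11% of the €20,800 excess over €280,100 is €2,288; credit = €6,875 − €2,288 = €4,587.
Child Tax Credit: €300,900 is below the €334,100 cutoff, so the full €700 applies.
Total: €4,587 + €700 = €5,287.

€5,287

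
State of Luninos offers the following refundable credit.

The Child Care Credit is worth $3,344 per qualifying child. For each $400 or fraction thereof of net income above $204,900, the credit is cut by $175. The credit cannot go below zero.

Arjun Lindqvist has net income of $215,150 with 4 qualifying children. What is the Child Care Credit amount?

Child Care Credit: base = 4 × $3,344 = $13,376. income exceeds $204,900 by $10,250, which is 26 full-or-partial $400 increments; reduction = 26 × $175 = $4,550, leaving $8,826.

$8,826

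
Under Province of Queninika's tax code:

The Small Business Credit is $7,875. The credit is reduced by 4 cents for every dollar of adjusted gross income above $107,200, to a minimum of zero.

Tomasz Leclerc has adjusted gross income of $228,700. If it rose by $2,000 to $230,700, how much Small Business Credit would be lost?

At $228,700 — 4% of the $121,500 excess over $107,200 is $4,860; credit = $7,875 − $4,860 = $3,015.
At $230,700 — 4% of the $123,500 excess over $107,200 is $4,940; credit = $7,875 − $4,940 = $2,935.
Lost: $3,015 − $2,935 = $80.

$80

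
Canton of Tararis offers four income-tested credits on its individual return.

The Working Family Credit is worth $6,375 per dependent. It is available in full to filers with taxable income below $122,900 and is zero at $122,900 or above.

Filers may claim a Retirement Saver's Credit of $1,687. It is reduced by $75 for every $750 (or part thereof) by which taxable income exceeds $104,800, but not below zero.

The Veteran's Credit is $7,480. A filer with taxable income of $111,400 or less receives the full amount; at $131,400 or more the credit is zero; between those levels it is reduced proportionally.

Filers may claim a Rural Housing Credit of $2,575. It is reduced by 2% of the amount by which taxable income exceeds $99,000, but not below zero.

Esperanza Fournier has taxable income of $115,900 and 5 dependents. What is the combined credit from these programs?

Working Family Credit: base = 5 × $6,375 = $31,875. $115,900 is below the $122,900 cutoff, so the full $31,875 applies.
Retirement Saver's Credit: income exceeds $104,800 by $11,100, which is 15 full-or-partial $750 increments; reduction = 15 × $75 = $1,125, leaving $562.
Veteran's Credit: $115,900 is $4,500 into a $20,000 phase-out range, leaving 15,500/20,000 of the credit: $7,480 × 15,500/20,000 = $5,797.
Rural Housing Credit: 2% of the $16,900 excess over $99,000 is $338; credit = $2,575 − $338 = $2,237.
Total: $31,875 + $562 + $5,797 + $2,237 = $40,471.

$40,471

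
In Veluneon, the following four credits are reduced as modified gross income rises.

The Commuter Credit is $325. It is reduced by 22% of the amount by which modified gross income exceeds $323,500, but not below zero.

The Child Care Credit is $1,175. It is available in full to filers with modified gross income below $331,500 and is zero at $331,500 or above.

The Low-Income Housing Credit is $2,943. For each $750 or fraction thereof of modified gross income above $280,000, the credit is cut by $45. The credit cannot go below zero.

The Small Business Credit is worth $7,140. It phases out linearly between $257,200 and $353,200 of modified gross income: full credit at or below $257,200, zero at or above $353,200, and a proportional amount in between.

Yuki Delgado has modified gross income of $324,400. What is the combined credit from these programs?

Commuter Credit: 22% of the $900 excess over $323,500 is $198; credit = $325 − $198 = $127.
Child Care Credit: $324,400 is below the $331,500 cutoff, so the full $1,175 applies.
Low-Income Housing Credit: income exceeds $280,000 by $44,400, which is 60 full-or-partial $750 increments; reduction = 60 × $45 = $2,700, leaving $243.
Small Business Credit: $324,400 is $67,200 into a $96,000 phase-out range, leaving 28,800/96,000 of the credit: $7,140 × 28,800/96,000 = $2,142.
Total: $127 + $1,175 + $243 + $2,142 = $3,687.

$3,687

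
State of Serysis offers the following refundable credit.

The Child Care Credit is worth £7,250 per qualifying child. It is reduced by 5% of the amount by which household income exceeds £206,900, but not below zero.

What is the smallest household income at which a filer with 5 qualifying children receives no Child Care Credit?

Full credit = 5 × £7,250 = £36,250.
The credit falls by 5% of each pound above £206,900, so it reaches zero when the excess is £36,250 / 5% = £725,000: income = £206,900 + £725,000 = £931,900.

£931,900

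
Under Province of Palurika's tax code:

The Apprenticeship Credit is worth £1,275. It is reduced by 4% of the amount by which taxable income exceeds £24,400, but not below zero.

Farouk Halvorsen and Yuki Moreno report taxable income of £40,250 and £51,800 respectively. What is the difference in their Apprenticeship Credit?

£462

Farouk (£40,250): Apprenticeship Credit: 4% of the £15,850 excess over £24,400 is £634; credit = £1,275 − £634 = £641.
Yuki (£51,800): Apprenticeship Credit: 4% of the £27,400 excess over £24,400 is £1,096; credit = £1,275 − £1,096 = £179.
Difference: |£641 − £179| = £462.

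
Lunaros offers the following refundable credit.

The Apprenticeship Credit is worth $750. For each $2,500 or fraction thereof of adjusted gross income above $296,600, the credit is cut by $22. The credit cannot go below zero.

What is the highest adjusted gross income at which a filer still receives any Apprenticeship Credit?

$381,600

After 34 increments the reduction is 34 × $22 = $748, leaving $2; one more increment wipes it out. Increment 34 ends at excess 34 × $2,500 = $85,000, so the highest qualifying income is $296,600 + $85,000 = $381,600.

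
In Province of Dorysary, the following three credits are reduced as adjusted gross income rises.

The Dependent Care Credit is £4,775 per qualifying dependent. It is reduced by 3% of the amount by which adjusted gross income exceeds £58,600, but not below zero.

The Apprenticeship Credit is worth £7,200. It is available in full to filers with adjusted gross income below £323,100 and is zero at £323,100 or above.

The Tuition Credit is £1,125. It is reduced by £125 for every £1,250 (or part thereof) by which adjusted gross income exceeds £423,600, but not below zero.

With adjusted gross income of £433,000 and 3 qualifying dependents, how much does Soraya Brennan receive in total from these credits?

Dependent Care Credit: base = 3 × £4,775 = £14,325. 3% of the £374,400 excess over £58,600 is £11,232; credit = £14,325 − £11,232 = £3,093.
Apprenticeship Credit: £433,000 meets or exceeds the £323,100 cutoff, so the credit is £0.
Tuition Credit: income exceeds £423,600 by £9,400, which is 8 full-or-partial £1,250 increments; reduction = 8 × £125 = £1,000, leaving £125.
Total: £3,093 + £0 + £125 = £3,218.

£3,218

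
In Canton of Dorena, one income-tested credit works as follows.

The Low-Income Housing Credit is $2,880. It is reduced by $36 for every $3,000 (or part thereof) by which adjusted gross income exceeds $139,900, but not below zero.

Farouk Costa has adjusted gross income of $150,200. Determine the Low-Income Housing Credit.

Low-Income Housing Credit: income exceeds $139,900 by $10,300, which is 4 full-or-partial $3,000 increments; reduction = 4 × $36 = $144, leaving $2,736.

$2,736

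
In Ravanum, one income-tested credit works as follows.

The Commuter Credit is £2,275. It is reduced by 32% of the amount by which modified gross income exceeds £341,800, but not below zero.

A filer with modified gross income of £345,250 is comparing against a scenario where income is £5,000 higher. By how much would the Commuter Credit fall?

£1,171

At £345,250 — 32% of the £3,450 excess over £341,800 is £1,104; credit = £2,275 − £1,104 = £1,171.
At £350,250 — 32% of the £8,450 excess over £341,800 is £2,704 ≥ base, so the credit is £0.
Lost: £1,171 − £0 = £1,171.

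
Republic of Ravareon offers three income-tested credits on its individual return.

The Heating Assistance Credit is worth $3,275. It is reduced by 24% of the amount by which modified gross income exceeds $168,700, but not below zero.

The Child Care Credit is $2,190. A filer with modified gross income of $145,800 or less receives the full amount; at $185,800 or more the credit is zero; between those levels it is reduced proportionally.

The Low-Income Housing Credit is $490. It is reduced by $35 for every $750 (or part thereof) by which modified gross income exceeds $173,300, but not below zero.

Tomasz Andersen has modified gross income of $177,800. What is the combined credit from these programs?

Heating Assistance Credit: 24% of the $9,100 excess over $168,700 is $2,184; credit = $3,275 − $2,184 = $1,091.
Child Care Credit: $177,800 is $32,000 into a $40,000 phase-out range, leaving 8,000/40,000 of the credit: $2,190 × 8,000/40,000 = $438.
Low-Income Housing Credit: income exceeds $173,300 by $4,500, which is 6 full-or-partial $750 increments; reduction = 6 × $35 = $210, leaving $280.
Total: $1,091 + $438 + $280 = $1,809.

$1,809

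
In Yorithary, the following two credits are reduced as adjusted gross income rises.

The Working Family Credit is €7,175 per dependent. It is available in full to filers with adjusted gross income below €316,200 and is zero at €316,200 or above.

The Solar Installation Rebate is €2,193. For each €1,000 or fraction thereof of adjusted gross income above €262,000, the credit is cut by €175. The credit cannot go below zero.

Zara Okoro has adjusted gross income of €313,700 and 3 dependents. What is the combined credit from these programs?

Working Family Credit: base = 3 × €7,175 = €21,525. €313,700 is below the €316,200 cutoff, so the full €21,525 applies.
Solar Installation Rebate: income exceeds €262,000 by €51,700 → 52 increments × €175 = €9,100 ≥ base, so the credit is €0.
Total: €21,525 + €0 = €21,525.

€21,525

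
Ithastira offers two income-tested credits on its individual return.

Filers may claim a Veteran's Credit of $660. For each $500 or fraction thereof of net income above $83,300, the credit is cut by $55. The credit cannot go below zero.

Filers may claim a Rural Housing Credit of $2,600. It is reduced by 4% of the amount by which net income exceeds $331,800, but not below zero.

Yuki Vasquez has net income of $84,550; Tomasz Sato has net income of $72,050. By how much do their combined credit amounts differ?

Yuki ($84,550): Veteran's Credit: income exceeds $83,300 by $1,250, which is 3 full-or-partial $500 increments; reduction = 3 × $55 = $165, leaving $495. Rural Housing Credit: $84,550 is at or below the $331,800 threshold, so the full $2,600 applies. total $495 + $2,600 = $3,095
Tomasz ($72,050): Veteran's Credit: $72,050 is at or below the $83,300 threshold, so the full $660 applies. Rural Housing Credit: $72,050 is at or below the $331,800 threshold, so the full $2,600 applies. total $660 + $2,600 = $3,260
Difference: |$3,095 − $3,260| = $165.

$165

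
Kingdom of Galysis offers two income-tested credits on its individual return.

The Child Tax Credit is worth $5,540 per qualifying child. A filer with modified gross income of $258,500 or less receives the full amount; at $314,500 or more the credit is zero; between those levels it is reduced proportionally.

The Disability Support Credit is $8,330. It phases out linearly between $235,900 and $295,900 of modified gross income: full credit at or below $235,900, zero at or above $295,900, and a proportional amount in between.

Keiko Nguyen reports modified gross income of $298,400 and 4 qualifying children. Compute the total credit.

$6,371

Child Tax Credit: base = 4 × $5,540 = $22,160. $298,400 is $39,900 into a $56,000 phase-out range, leaving 16,100/56,000 of the credit: $22,160 × 16,100/56,000 = $6,371.
Disability Support Credit: $298,400 is at or above $295,900, so the credit is $0.
Total: $6,371 + $0 = $6,371.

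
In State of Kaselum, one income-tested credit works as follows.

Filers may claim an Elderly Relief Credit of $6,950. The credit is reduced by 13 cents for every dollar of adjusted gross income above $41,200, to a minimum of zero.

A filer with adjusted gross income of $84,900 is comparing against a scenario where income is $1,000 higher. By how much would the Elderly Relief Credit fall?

$130

At $84,900 — 13% of the $43,700 excess over $41,200 is $5,681; credit = $6,950 − $5,681 = $1,269.
At $85,900 — 13% of the $44,700 excess over $41,200 is $5,811; credit = $6,950 − $5,811 = $1,139.
Lost: $1,269 − $1,139 = $130.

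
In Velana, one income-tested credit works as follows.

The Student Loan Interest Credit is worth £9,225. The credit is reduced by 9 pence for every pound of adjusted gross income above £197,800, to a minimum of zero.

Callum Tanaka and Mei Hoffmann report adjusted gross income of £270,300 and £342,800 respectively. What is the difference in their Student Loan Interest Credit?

£2,700

Callum (£270,300): Student Loan Interest Credit: 9% of the £72,500 excess over £197,800 is £6,525; credit = £9,225 − £6,525 = £2,700.
Mei (£342,800): Student Loan Interest Credit: 9% of the £145,000 excess over £197,800 is £13,050 ≥ base, so the credit is £0.
Difference: |£2,700 − £0| = £2,700.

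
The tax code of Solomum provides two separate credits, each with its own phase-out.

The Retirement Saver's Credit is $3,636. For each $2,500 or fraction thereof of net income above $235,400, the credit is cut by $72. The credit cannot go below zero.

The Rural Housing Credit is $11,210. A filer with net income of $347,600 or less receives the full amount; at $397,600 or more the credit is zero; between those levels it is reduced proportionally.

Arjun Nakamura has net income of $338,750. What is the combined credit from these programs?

$11,822

Retirement Saver's Credit: income exceeds $235,400 by $103,350, which is 42 full-or-partial $2,500 increments; reduction = 42 × $72 = $3,024, leaving $612.
Rural Housing Credit: $338,750 is at or below the $347,600 threshold, so the full $11,210 applies.
Total: $612 + $11,210 = $11,822.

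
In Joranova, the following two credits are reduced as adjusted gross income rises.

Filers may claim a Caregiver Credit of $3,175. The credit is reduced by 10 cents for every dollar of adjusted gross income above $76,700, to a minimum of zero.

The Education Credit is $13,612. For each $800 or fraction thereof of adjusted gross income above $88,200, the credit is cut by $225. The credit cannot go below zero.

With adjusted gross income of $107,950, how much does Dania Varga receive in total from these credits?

Caregiver Credit: 10% of the $31,250 excess over $76,700 is $3,125; credit = $3,175 − $3,125 = $50.
Education Credit: income exceeds $88,200 by $19,750, which is 25 full-or-partial $800 increments; reduction = 25 × $225 = $5,625, leaving $7,987.
Total: $50 + $7,987 = $8,037.

$8,037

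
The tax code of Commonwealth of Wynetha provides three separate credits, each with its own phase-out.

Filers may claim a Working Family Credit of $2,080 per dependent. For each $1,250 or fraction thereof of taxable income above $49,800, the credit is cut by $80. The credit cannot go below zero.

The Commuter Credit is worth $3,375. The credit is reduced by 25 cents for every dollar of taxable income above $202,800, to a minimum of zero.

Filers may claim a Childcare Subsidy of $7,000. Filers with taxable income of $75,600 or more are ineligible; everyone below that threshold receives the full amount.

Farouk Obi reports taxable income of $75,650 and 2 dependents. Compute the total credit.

Working Family Credit: base = 2 × $2,080 = $4,160. income exceeds $49,800 by $25,850, which is 21 full-or-partial $1,250 increments; reduction = 21 × $80 = $1,680, leaving $2,480.
Commuter Credit: $75,650 is at or below the $202,800 threshold, so the full $3,375 applies.
Childcare Subsidy: $75,650 meets or exceeds the $75,600 cutoff, so the credit is $0.
Total: $2,480 + $3,375 + $0 = $5,855.

$5,855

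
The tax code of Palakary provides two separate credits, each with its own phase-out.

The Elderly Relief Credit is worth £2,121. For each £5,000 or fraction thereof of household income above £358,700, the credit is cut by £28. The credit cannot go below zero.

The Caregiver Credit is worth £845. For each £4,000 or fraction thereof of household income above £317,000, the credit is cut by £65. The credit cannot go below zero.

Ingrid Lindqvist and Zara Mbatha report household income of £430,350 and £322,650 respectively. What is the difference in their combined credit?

£1,135

Ingrid (£430,350): Elderly Relief Credit: income exceeds £358,700 by £71,650, which is 15 full-or-partial £5,000 increments; reduction = 15 × £28 = £420, leaving £1,701. Caregiver Credit: income exceeds £317,000 by £113,350 → 29 increments × £65 = £1,885 ≥ base, so the credit is £0. total £1,701 + £0 = £1,701
Zara (£322,650): Elderly Relief Credit: £322,650 is at or below the £358,700 threshold, so the full £2,121 applies. Caregiver Credit: income exceeds £317,000 by £5,650, which is 2 full-or-partial £4,000 increments; reduction = 2 × £65 = £130, leaving £715. total £2,121 + £715 = £2,836
Difference: |£1,701 − £2,836| = £1,135.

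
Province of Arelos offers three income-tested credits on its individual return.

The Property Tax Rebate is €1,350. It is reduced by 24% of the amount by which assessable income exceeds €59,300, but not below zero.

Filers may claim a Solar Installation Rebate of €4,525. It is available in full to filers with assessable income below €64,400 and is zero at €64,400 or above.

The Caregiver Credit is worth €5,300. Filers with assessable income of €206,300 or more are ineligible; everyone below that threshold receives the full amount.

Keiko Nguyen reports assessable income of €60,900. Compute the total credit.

Property Tax Rebate: 24% of the €1,600 excess over €59,300 is €384; credit = €1,350 − €384 = €966.
Solar Installation Rebate: €60,900 is below the €64,400 cutoff, so the full €4,525 applies.
Caregiver Credit: €60,900 is below the €206,300 cutoff, so the full €5,300 applies.
Total: €966 + €4,525 + €5,300 = €10,791.

€10,791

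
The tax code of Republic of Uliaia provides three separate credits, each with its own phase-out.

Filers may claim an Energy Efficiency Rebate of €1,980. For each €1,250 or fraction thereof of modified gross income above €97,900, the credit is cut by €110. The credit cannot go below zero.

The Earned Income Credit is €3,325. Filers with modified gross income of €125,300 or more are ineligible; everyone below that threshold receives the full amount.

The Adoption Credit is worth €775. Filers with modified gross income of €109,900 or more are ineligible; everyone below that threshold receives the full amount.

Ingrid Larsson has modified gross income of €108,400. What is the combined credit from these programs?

€5,090

Energy Efficiency Rebate: income exceeds €97,900 by €10,500, which is 9 full-or-partial €1,250 increments; reduction = 9 × €110 = €990, leaving €990.
Earned Income Credit: €108,400 is below the €125,300 cutoff, so the full €3,325 applies.
Adoption Credit: €108,400 is below the €109,900 cutoff, so the full €775 applies.
Total: €990 + €3,325 + €775 = €5,090.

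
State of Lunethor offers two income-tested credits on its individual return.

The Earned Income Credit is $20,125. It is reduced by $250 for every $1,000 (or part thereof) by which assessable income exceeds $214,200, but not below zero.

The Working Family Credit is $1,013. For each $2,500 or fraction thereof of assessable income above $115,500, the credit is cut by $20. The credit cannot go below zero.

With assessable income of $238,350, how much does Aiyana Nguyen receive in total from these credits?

Earned Income Credit: income exceeds $214,200 by $24,150, which is 25 full-or-partial $1,000 increments; reduction = 25 × $250 = $6,250, leaving $13,875.
Working Family Credit: income exceeds $115,500 by $122,850, which is 50 full-or-partial $2,500 increments; reduction = 50 × $20 = $1,000, leaving $13.
Total: $13,875 + $13 = $13,888.

$13,888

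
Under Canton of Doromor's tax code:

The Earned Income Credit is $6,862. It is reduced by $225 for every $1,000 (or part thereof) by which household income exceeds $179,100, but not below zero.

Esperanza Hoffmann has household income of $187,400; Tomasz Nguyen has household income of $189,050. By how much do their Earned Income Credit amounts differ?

Esperanza ($187,400): Earned Income Credit: income exceeds $179,100 by $8,300, which is 9 full-or-partial $1,000 increments; reduction = 9 × $225 = $2,025, leaving $4,837.
Tomasz ($189,050): Earned Income Credit: income exceeds $179,100 by $9,950, which is 10 full-or-partial $1,000 increments; reduction = 10 × $225 = $2,250, leaving $4,612.
Difference: |$4,837 − $4,612| = $225.

$225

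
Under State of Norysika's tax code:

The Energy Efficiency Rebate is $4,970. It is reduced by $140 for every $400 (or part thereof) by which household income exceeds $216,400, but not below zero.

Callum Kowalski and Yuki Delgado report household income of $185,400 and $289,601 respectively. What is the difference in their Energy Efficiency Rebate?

$4,970

Callum ($185,400): Energy Efficiency Rebate: $185,400 is at or below the $216,400 threshold, so the full $4,970 applies.
Yuki ($289,601): Energy Efficiency Rebate: income exceeds $216,400 by $73,201 → 184 increments × $140 = $25,760 ≥ base, so the credit is $0.
Difference: |$4,970 − $0| = $4,970.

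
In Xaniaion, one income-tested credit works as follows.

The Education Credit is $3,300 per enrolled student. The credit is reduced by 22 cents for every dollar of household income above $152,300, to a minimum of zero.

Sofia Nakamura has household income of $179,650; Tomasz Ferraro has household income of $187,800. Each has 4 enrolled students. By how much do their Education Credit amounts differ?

Sofia ($179,650): Education Credit: base = 4 × $3,300 = $13,200. 22% of the $27,350 excess over $152,300 is $6,017; credit = $13,200 − $6,017 = $7,183.
Tomasz ($187,800): Education Credit: base = 4 × $3,300 = $13,200. 22% of the $35,500 excess over $152,300 is $7,810; credit = $13,200 − $7,810 = $5,390.
Difference: |$7,183 − $5,390| = $1,793.

$1,793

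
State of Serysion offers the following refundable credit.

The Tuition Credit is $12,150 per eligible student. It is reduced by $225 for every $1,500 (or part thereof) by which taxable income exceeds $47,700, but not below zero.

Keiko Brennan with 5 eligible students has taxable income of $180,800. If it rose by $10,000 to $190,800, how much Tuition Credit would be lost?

$1,575

At $180,800 — base = 5 × $12,150 = $60,750. income exceeds $47,700 by $133,100, which is 89 full-or-partial $1,500 increments; reduction = 89 × $225 = $20,025, leaving $40,725.
At $190,800 — base = 5 × $12,150 = $60,750. income exceeds $47,700 by $143,100, which is 96 full-or-partial $1,500 increments; reduction = 96 × $225 = $21,600, leaving $39,150.
Lost: $40,725 − $39,150 = $1,575.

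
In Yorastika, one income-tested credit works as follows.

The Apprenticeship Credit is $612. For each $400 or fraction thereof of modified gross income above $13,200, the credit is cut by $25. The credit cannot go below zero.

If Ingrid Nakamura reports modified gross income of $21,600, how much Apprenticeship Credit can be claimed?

$87

Apprenticeship Credit: income exceeds $13,200 by $8,400, which is 21 full-or-partial $400 increments; reduction = 21 × $25 = $525, leaving $87.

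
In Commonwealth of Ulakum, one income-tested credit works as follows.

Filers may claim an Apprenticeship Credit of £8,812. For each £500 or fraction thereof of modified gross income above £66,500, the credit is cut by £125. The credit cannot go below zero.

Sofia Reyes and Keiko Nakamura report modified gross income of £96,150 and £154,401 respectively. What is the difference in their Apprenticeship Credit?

£1,312

Sofia (£96,150): Apprenticeship Credit: income exceeds £66,500 by £29,650, which is 60 full-or-partial £500 increments; reduction = 60 × £125 = £7,500, leaving £1,312.
Keiko (£154,401): Apprenticeship Credit: income exceeds £66,500 by £87,901 → 176 increments × £125 = £22,000 ≥ base, so the credit is £0.
Difference: |£1,312 − £0| = £1,312.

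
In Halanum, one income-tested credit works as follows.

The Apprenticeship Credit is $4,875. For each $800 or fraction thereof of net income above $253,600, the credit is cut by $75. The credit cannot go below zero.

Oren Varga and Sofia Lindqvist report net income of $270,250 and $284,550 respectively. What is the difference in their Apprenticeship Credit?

$1,350

Oren ($270,250): Apprenticeship Credit: income exceeds $253,600 by $16,650, which is 21 full-or-partial $800 increments; reduction = 21 × $75 = $1,575, leaving $3,300.
Sofia ($284,550): Apprenticeship Credit: income exceeds $253,600 by $30,950, which is 39 full-or-partial $800 increments; reduction = 39 × $75 = $2,925, leaving $1,950.
Difference: |$3,300 − $1,950| = $1,350.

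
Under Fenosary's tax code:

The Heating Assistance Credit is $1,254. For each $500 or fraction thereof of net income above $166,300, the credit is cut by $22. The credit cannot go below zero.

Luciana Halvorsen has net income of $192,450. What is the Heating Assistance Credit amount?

$88

Heating Assistance Credit: income exceeds $166,300 by $26,150, which is 53 full-or-partial $500 increments; reduction = 53 × $22 = $1,166, leaving $88.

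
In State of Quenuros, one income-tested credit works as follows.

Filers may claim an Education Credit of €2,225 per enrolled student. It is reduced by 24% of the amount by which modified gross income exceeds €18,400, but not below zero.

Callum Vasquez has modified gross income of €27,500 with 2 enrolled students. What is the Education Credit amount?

Education Credit: base = 2 × €2,225 = €4,450. 24% of the €9,100 excess over €18,400 is €2,184; credit = €4,450 − €2,184 = €2,266.

€2,266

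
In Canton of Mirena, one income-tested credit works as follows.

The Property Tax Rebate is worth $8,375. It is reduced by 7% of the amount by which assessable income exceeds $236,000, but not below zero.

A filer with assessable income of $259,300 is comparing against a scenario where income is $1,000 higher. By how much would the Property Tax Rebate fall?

At $259,300 — 7% of the $23,300 excess over $236,000 is $1,631; credit = $8,375 − $1,631 = $6,744.
At $260,300 — 7% of the $24,300 excess over $236,000 is $1,701; credit = $8,375 − $1,701 = $6,674.
Lost: $6,744 − $6,674 = $70.

$70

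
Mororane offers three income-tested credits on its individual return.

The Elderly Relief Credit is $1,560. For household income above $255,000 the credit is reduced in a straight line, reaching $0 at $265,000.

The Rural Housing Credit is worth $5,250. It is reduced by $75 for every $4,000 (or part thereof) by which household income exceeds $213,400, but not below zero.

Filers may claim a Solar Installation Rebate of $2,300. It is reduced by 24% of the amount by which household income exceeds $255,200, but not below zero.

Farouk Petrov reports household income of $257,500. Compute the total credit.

Elderly Relief Credit: $257,500 is $2,500 into a $10,000 phase-out range, leaving 7,500/10,000 of the credit: $1,560 × 7,500/10,000 = $1,170.
Rural Housing Credit: income exceeds $213,400 by $44,100, which is 12 full-or-partial $4,000 increments; reduction = 12 × $75 = $900, leaving $4,350.
Solar Installation Rebate: 24% of the $2,300 excess over $255,200 is $552; credit = $2,300 − $552 = $1,748.
Total: $1,170 + $4,350 + $1,748 = $7,268.

$7,268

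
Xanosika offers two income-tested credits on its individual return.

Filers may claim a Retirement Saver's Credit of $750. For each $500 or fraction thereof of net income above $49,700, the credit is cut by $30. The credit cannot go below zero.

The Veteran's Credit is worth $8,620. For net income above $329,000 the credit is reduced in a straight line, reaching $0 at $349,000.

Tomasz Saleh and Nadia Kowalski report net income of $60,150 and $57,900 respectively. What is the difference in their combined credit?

$120

Tomasz ($60,150): Retirement Saver's Credit: income exceeds $49,700 by $10,450, which is 21 full-or-partial $500 increments; reduction = 21 × $30 = $630, leaving $120. Veteran's Credit: $60,150 is at or below the $329,000 threshold, so the full $8,620 applies. total $120 + $8,620 = $8,740
Nadia ($57,900): Retirement Saver's Credit: income exceeds $49,700 by $8,200, which is 17 full-or-partial $500 increments; reduction = 17 × $30 = $510, leaving $240. Veteran's Credit: $57,900 is at or below the $329,000 threshold, so the full $8,620 applies. total $240 + $8,620 = $8,860
Difference: |$8,740 − $8,860| = $120.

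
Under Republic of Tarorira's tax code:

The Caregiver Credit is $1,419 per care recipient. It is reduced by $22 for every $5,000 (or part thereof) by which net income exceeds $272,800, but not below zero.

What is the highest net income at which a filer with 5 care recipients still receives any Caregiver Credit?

$1,882,800

Full credit = 5 × $1,419 = $7,095.
After 322 increments the reduction is 322 × $22 = $7,084, leaving $11; one more increment wipes it out. Increment 322 ends at excess 322 × $5,000 = $1,610,000, so the highest qualifying income is $272,800 + $1,610,000 = $1,882,800.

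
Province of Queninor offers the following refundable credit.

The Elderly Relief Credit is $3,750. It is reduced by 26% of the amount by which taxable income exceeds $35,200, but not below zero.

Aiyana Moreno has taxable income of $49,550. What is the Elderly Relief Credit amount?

Elderly Relief Credit: 26% of the $14,350 excess over $35,200 is $3,731; credit = $3,750 − $3,731 = $19.

$19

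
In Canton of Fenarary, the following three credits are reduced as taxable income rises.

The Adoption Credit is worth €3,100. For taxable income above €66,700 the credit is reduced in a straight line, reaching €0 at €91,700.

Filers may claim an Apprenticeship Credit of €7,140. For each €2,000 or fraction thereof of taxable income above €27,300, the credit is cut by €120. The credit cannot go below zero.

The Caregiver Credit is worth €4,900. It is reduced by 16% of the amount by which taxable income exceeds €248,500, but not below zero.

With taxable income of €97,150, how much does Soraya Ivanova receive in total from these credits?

Adoption Credit: €97,150 is at or above €91,700, so the credit is €0.
Apprenticeship Credit: income exceeds €27,300 by €69,850, which is 35 full-or-partial €2,000 increments; reduction = 35 × €120 = €4,200, leaving €2,940.
Caregiver Credit: €97,150 is at or below the €248,500 threshold, so the full €4,900 applies.
Total: €0 + €2,940 + €4,900 = €7,840.

€7,840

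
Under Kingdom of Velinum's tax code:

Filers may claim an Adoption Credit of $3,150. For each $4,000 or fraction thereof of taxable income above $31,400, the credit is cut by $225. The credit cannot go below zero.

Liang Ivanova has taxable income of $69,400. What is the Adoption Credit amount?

Adoption Credit: income exceeds $31,400 by $38,000, which is 10 full-or-partial $4,000 increments; reduction = 10 × $225 = $2,250, leaving $900.

$900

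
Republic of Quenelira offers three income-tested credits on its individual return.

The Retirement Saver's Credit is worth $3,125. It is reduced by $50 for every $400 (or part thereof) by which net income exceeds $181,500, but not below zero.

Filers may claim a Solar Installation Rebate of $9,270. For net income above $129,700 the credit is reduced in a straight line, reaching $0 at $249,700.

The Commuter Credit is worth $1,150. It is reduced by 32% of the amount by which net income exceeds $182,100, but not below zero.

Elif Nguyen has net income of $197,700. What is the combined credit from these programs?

Retirement Saver's Credit: income exceeds $181,500 by $16,200, which is 41 full-or-partial $400 increments; reduction = 41 × $50 = $2,050, leaving $1,075.
Solar Installation Rebate: $197,700 is $68,000 into a $120,000 phase-out range, leaving 52,000/120,000 of the credit: $9,270 × 52,000/120,000 = $4,017.
Commuter Credit: 32% of the $15,600 excess over $182,100 is $4,992 ≥ base, so the credit is $0.
Total: $1,075 + $4,017 + $0 = $5,092.

$5,092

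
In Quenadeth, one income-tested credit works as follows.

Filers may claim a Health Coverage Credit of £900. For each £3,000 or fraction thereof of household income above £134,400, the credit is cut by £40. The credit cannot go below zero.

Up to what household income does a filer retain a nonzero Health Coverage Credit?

£200,400

After 22 increments the reduction is 22 × £40 = £880, leaving £20; one more increment wipes it out. Increment 22 ends at excess 22 × £3,000 = £66,000, so the highest qualifying income is £134,400 + £66,000 = £200,400.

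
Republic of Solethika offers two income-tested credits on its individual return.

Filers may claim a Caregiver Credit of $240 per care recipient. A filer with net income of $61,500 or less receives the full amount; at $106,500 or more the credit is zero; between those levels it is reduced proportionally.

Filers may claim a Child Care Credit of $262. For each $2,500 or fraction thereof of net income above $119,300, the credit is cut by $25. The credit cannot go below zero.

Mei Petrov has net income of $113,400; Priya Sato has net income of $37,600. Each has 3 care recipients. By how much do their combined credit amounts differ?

Mei ($113,400): Caregiver Credit: base = 3 × $240 = $720. $113,400 is at or above $106,500, so the credit is $0. Child Care Credit: $113,400 is at or below the $119,300 threshold, so the full $262 applies. total $0 + $262 = $262
Priya ($37,600): Caregiver Credit: base = 3 × $240 = $720. $37,600 is at or below the $61,500 threshold, so the full $720 applies. Child Care Credit: $37,600 is at or below the $119,300 threshold, so the full $262 applies. total $720 + $262 = $982
Difference: |$262 − $982| = $720.

$720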